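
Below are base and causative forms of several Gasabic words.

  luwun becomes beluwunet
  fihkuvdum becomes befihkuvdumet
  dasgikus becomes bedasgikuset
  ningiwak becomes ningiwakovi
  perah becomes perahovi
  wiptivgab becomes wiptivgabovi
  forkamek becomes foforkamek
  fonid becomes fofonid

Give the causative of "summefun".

besummefunet

ningiwak and forkamek both end in -k yet inflect differently (ningiwakovi, foforkamek), so the final letter is not what conditions the rule; the last vowel is.
"summefun" has last vowel 'u'. The stems whose last vowel is 'u' (luwun → beluwunet, fihkuvdum → befihkuvdumet, dasgikus → bedasgikuset) add be- … -et around the stem.
The other patterns: stems whose last vowel is 'a' add -ovi; stems whose last vowel is 'e' or 'i' repeat the first consonant+vowel as a prefix.
So summefun → besummefunet.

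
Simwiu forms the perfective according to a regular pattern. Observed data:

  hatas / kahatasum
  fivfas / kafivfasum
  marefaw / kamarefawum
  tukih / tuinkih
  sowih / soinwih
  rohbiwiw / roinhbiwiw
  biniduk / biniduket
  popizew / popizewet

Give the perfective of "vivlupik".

marefaw and rohbiwiw both end in -w yet inflect differently (kamarefawum, roinhbiwiw), so the final letter is not what conditions the rule; the last vowel is.
"vivlupik" has last vowel 'i'. The stems whose last vowel is 'i' (tukih → tuinkih, sowih → soinwih, rohbiwiw → roinhbiwiw) insert -in- after the first vowel.
The other patterns: stems whose last vowel is 'a' add ka- … -um around the stem; stems whose last vowel is 'e' or 'u' add -et.
So vivlupik → viinvlupik.

viinvlupik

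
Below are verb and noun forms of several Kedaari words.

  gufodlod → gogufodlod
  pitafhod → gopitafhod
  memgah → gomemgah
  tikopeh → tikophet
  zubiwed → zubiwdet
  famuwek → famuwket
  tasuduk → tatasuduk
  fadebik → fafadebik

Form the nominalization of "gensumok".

memgah and tikopeh both end in -h yet inflect differently (gomemgah, tikophet), so the final letter is not what conditions the rule; the last vowel is.
"gensumok" has last vowel 'o'. The stems whose last vowel is 'o' (gufodlod → gogufodlod, pitafhod → gopitafhod) add the prefix go-.
So gensumok → gogensumok.

gogensumok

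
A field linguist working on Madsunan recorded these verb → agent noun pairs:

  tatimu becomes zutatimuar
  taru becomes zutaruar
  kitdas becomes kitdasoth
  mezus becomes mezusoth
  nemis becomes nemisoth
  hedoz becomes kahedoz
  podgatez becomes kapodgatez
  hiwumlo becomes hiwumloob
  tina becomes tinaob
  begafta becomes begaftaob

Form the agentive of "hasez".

tatimu and mezus both have last vowel 'u' yet inflect differently (zutatimuar, mezusoth), so the last vowel is not what conditions the rule; the final letter is.
"hasez" ends in -z. The stems ending in -z (hedoz → kahedoz, podgatez → kapodgatez) add the prefix ka-.
So hasez → kahasez.

kahasez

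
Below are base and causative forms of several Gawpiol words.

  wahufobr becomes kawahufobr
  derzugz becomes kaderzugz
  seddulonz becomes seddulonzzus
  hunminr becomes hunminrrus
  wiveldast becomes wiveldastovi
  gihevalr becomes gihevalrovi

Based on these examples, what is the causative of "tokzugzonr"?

"tokzugzonr" has second-to-last letter 'n'. The stems whose second-to-last letter is 'n' (seddulonz → seddulonzzus, hunminr → hunminrrus) double the final consonant and add -us.
The other patterns: stems whose second-to-last letter is 'b' or 'g' add the prefix ka-; stems whose second-to-last letter is 'l' or 's' add -ovi.
So tokzugzonr → tokzugzonrrus.

tokzugzonrrus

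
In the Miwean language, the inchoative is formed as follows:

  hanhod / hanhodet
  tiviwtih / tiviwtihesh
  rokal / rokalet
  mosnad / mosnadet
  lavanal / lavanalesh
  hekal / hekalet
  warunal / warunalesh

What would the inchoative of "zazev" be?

zazevet

"zazev" has 2 vowels. The stems with 2 vowels (hanhod → hanhodet, mosnad → mosnadet, hekal → hekalet) add -et.
So zazev → zazevet.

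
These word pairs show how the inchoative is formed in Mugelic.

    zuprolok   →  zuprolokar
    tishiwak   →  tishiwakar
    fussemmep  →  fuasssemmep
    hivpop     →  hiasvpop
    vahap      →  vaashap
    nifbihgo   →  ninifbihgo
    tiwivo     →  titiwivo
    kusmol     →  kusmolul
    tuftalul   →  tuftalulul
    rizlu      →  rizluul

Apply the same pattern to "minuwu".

minuwuul

"minuwu" ends in -u. The one such stem in the data (rizlu → rizluul) adds -ul, so the same rule applies.
The other patterns: stems ending in -k add -ar; stems ending in -p insert -as- after the first vowel; stems ending in -o repeat the first consonant+vowel as a prefix.
So minuwu → minuwuul.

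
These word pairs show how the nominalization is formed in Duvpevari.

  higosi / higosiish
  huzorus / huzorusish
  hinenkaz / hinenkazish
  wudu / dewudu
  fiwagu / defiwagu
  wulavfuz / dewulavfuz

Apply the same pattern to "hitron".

"hitron" begins with h-. The stems beginning with h- (higosi → higosiish, huzorus → huzorusish, hinenkaz → hinenkazish) add -ish.
The other pattern: stems beginning with f- or w- add the prefix de-.
So hitron → hitronish.

hitronish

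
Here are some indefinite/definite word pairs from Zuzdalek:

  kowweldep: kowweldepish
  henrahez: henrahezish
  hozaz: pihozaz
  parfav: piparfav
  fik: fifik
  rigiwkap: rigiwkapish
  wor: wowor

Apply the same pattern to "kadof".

hozaz and henrahez both end in -z yet inflect differently (pihozaz, henrahezish), so the final letter is not what conditions the rule; the number of vowels is.
"kadof" has 2 vowels. The stems with 2 vowels (hozaz → pihozaz, parfav → piparfav) add the prefix pi-.
So kadof → pikadof.

pikadof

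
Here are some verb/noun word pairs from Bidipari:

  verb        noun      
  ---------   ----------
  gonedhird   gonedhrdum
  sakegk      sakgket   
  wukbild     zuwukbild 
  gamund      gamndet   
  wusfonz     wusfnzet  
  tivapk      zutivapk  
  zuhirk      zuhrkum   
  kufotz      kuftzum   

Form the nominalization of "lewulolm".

gonedhird and gamund both end in -d yet inflect differently (gonedhrdum, gamndet), so the final letter is not what conditions the rule; the second-to-last letter is.
"lewulolm" has second-to-last letter 'l'. The one such stem in the data (wukbild → zuwukbild) adds the prefix zu-, so the same rule applies.
So lewulolm → zulewulolm.

zulewulolm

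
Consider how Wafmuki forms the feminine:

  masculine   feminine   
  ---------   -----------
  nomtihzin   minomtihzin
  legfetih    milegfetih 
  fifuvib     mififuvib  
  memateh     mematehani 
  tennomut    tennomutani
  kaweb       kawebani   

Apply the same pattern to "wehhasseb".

legfetih and memateh both end in -h yet inflect differently (milegfetih, mematehani), so the final letter is not what conditions the rule; the last vowel is.
"wehhasseb" has last vowel 'e'. The stems whose last vowel is 'e' (memateh → mematehani, kaweb → kawebani) add -ani.
The other pattern: stems whose last vowel is 'i' add the prefix mi-.
So wehhasseb → wehhassebani.

wehhassebani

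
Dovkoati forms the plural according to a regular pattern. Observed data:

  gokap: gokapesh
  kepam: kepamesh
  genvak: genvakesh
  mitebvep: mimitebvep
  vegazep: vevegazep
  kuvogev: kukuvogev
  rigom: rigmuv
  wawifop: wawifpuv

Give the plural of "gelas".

gokap and mitebvep both end in -p yet inflect differently (gokapesh, mimitebvep), so the final letter is not what conditions the rule; the last vowel is.
"gelas" has last vowel 'a'. The stems whose last vowel is 'a' (gokap → gokapesh, kepam → kepamesh, genvak → genvakesh) add -esh.
The other patterns: stems whose last vowel is 'e' repeat the first consonant+vowel as a prefix; stems whose last vowel is 'o' delete the last vowel and add -uv.
So gelas → gelasesh.

gelasesh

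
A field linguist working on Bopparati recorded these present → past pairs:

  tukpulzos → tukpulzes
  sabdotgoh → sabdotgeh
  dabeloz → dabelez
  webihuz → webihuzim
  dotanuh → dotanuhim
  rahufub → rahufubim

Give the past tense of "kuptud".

kuptudim

"kuptud" has last vowel 'u'. The stems whose last vowel is 'u' (webihuz → webihuzim, dotanuh → dotanuhim, rahufub → rahufubim) add -im.
So kuptud → kuptudim.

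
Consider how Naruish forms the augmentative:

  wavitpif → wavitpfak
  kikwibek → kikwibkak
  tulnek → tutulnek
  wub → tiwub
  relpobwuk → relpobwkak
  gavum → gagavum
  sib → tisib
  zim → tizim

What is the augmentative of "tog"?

zim and gavum both end in -m yet inflect differently (tizim, gagavum), so the final letter is not what conditions the rule; the number of vowels is.
"tog" has 1 vowel. The stems with 1 vowel (zim → tizim, sib → tisib, wub → tiwub) add the prefix ti-.
So tog → titog.

titog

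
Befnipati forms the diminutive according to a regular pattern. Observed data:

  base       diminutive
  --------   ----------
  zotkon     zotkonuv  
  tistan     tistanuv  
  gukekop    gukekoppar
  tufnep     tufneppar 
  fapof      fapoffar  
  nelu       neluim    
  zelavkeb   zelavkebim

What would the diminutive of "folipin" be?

folipinuv

zotkon and gukekop both have last vowel 'o' yet inflect differently (zotkonuv, gukekoppar), so the last vowel is not what conditions the rule; the final letter is.
"folipin" ends in -n. The stems ending in -n (zotkon → zotkonuv, tistan → tistanuv) add -uv.
The other patterns: stems ending in -f or -p double the final consonant and add -ar; stems ending in -b or -u add -im.
So folipin → folipinuv.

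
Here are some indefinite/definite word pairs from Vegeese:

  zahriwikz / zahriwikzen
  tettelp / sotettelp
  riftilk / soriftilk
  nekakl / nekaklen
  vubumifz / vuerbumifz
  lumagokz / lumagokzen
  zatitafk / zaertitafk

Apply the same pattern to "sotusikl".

"sotusikl" has second-to-last letter 'k'. The stems whose second-to-last letter is 'k' (nekakl → nekaklen, zahriwikz → zahriwikzen, lumagokz → lumagokzen) add -en.
So sotusikl → sotusiklen.

sotusiklen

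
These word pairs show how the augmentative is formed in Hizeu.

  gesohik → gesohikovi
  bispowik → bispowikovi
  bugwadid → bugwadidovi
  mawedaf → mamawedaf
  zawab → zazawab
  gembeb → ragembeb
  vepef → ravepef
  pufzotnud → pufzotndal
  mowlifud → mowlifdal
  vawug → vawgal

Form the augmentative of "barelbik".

barelbikovi

zawab and gembeb both end in -b yet inflect differently (zazawab, ragembeb), so the final letter is not what conditions the rule; the last vowel is.
"barelbik" has last vowel 'i'. The stems whose last vowel is 'i' (gesohik → gesohikovi, bispowik → bispowikovi, bugwadid → bugwadidovi) add -ovi.
The other patterns: stems whose last vowel is 'a' repeat the first consonant+vowel as a prefix; stems whose last vowel is 'e' add the prefix ra-; stems whose last vowel is 'u' delete the last vowel and add -al.
So barelbik → barelbikovi.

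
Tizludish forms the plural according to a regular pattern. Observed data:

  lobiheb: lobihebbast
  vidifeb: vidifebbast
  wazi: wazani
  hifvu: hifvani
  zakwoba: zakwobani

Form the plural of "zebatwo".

zebatwani

lobiheb and zakwoba both have 3 vowels yet inflect differently (lobihebbast, zakwobani), so the number of vowels is not what conditions the rule; whether the stem ends in a vowel or a consonant is.
"zebatwo" ends in a vowel. The stems ending in a vowel (wazi → wazani, hifvu → hifvani, zakwoba → zakwobani) drop the final letter and add -ani.
So zebatwo → zebatwani.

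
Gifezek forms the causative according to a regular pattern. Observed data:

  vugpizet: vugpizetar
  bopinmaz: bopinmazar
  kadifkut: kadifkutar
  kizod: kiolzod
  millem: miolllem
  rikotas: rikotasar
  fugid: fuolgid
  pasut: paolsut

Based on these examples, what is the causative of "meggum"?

pasut and vugpizet both end in -t yet inflect differently (paolsut, vugpizetar), so the final letter is not what conditions the rule; the number of vowels is.
"meggum" has 2 vowels. The stems with 2 vowels (fugid → fuolgid, pasut → paolsut, kizod → kiolzod) insert -ol- after the first vowel.
So meggum → meolggum.

meolggum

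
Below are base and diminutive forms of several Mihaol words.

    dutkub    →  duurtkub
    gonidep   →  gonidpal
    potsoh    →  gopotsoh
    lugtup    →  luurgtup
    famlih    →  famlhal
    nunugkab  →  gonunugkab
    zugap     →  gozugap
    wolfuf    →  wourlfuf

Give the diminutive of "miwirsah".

dutkub and nunugkab both end in -b yet inflect differently (duurtkub, gonunugkab), so the final letter is not what conditions the rule; the last vowel is.
"miwirsah" has last vowel 'a'. The stems whose last vowel is 'a' (nunugkab → gonunugkab, zugap → gozugap) add the prefix go-.
The other patterns: stems whose last vowel is 'u' insert -ur- after the first vowel; stems whose last vowel is 'e' or 'i' delete the last vowel and add -al.
So miwirsah → gomiwirsah.

gomiwirsah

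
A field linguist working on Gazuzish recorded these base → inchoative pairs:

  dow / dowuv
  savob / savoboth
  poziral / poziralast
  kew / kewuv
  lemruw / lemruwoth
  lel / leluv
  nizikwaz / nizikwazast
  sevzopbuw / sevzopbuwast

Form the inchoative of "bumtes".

dow and lemruw both end in -w yet inflect differently (dowuv, lemruwoth), so the final letter is not what conditions the rule; the number of vowels is.
"bumtes" has 2 vowels. The stems with 2 vowels (savob → savoboth, lemruw → lemruwoth) add -oth.
The other patterns: stems with 1 vowel add -uv; stems with 3 vowels add -ast.
So bumtes → bumtesoth.

bumtesoth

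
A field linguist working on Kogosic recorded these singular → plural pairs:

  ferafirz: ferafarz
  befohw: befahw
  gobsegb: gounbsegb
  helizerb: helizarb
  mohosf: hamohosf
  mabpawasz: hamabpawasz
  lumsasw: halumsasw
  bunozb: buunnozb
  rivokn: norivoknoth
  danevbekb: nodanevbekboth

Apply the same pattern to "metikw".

bunozb and danevbekb both end in -b yet inflect differently (buunnozb, nodanevbekboth), so the final letter is not what conditions the rule; the second-to-last letter is.
"metikw" has second-to-last letter 'k'. The stems whose second-to-last letter is 'k' (danevbekb → nodanevbekboth, rivokn → norivoknoth) add no- … -oth around the stem.
The other patterns: stems whose second-to-last letter is 's' add the prefix ha-; stems whose second-to-last letter is 'g' or 'z' insert -un- after the first vowel; stems whose second-to-last letter is 'h' or 'r' change the last vowel to 'a'.
So metikw → nometikwoth.

nometikwoth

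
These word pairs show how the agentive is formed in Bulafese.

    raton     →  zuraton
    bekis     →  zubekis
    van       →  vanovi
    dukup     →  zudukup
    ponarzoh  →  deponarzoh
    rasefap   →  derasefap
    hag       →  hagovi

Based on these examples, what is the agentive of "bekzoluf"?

debekzoluf

van and raton both end in -n yet inflect differently (vanovi, zuraton), so the final letter is not what conditions the rule; the number of vowels is.
"bekzoluf" has 3 vowels. The stems with 3 vowels (ponarzoh → deponarzoh, rasefap → derasefap) add the prefix de-.
So bekzoluf → debekzoluf.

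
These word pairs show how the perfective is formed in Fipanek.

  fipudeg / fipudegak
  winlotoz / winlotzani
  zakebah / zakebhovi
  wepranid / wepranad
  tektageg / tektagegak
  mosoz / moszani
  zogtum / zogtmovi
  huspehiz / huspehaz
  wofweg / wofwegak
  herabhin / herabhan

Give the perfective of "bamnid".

huspehiz and mosoz both end in -z yet inflect differently (huspehaz, moszani), so the final letter is not what conditions the rule; the last vowel is.
"bamnid" has last vowel 'i'. The stems whose last vowel is 'i' (huspehiz → huspehaz, herabhin → herabhan, wepranid → wepranad) change the last vowel to 'a'.
The other patterns: stems whose last vowel is 'e' add -ak; stems whose last vowel is 'a' or 'u' delete the last vowel and add -ovi; stems whose last vowel is 'o' delete the last vowel and add -ani.
So bamnid → bamnad.

bamnad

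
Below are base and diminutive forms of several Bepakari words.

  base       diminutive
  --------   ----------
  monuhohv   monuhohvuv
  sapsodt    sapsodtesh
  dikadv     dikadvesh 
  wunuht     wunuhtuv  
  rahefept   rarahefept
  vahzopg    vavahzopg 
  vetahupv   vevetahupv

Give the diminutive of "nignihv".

nignihvuv

"nignihv" has second-to-last letter 'h'. The stems whose second-to-last letter is 'h' (monuhohv → monuhohvuv, wunuht → wunuhtuv) add -uv.
So nignihv → nignihvuv.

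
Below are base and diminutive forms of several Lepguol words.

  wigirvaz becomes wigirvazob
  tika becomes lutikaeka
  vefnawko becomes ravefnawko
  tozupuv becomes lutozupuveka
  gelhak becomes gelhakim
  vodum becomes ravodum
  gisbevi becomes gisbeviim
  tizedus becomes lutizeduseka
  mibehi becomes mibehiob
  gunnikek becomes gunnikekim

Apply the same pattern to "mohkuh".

gisbevi and mibehi both end in -i yet inflect differently (gisbeviim, mibehiob), so the final letter is not what conditions the rule; the first letter is.
"mohkuh" begins with m-. The one such stem in the data (mibehi → mibehiob) adds -ob, so the same rule applies.
The other patterns: stems beginning with g- add -im; stems beginning with t- add lu- … -eka around the stem; stems beginning with v- add the prefix ra-.
So mohkuh → mohkuhob.

mohkuhob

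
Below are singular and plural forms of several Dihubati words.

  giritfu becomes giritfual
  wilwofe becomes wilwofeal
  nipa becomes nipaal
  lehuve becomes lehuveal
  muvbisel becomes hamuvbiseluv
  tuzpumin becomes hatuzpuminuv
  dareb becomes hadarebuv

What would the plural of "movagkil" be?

"movagkil" ends in a consonant. The stems ending in a consonant (muvbisel → hamuvbiseluv, tuzpumin → hatuzpuminuv, dareb → hadarebuv) add ha- … -uv around the stem.
So movagkil → hamovagkiluv.

hamovagkiluv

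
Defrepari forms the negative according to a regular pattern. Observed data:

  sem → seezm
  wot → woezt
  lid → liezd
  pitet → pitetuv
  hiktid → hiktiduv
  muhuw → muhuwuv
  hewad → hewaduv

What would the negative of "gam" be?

gaezm

hiktid and lid both end in -d yet inflect differently (hiktiduv, liezd), so the final letter is not what conditions the rule; the number of vowels is.
"gam" has 1 vowel. The stems with 1 vowel (lid → liezd, sem → seezm, wot → woezt) insert -ez- after the first vowel.
The other pattern: stems with 2 vowels add -uv.
So gam → gaezm.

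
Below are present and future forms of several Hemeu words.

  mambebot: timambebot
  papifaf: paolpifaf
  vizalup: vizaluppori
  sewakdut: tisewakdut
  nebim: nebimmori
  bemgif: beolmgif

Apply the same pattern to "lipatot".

bemgif and nebim both have last vowel 'i' yet inflect differently (beolmgif, nebimmori), so the last vowel is not what conditions the rule; the final letter is.
"lipatot" ends in -t. The stems ending in -t (sewakdut → tisewakdut, mambebot → timambebot) add the prefix ti-.
The other patterns: stems ending in -f insert -ol- after the first vowel; stems ending in -m or -p double the final consonant and add -ori.
So lipatot → tilipatot.

tilipatot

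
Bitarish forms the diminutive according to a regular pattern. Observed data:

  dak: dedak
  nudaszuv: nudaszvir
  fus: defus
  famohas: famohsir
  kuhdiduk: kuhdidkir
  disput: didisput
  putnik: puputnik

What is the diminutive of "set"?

deset

"set" has 1 vowel. The stems with 1 vowel (dak → dedak, fus → defus) add the prefix de-.
So set → deset.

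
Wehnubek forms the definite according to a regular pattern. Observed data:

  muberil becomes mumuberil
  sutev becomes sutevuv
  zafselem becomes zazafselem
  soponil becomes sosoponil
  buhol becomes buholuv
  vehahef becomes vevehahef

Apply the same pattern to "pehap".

pehapuv

"pehap" has 2 vowels. The stems with 2 vowels (buhol → buholuv, sutev → sutevuv) add -uv.
The other pattern: stems with 3 vowels repeat the first consonant+vowel as a prefix.
So pehap → pehapuv.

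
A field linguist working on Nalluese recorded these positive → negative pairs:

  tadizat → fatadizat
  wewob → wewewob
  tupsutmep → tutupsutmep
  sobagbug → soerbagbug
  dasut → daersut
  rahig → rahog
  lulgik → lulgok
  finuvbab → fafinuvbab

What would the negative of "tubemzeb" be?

tadizat and dasut both end in -t yet inflect differently (fatadizat, daersut), so the final letter is not what conditions the rule; the last vowel is.
"tubemzeb" has last vowel 'e'. The one such stem in the data (tupsutmep → tutupsutmep) repeats the first consonant+vowel as a prefix (as does wewob), so the same rule applies.
The other patterns: stems whose last vowel is 'a' add the prefix fa-; stems whose last vowel is 'u' insert -er- after the first vowel; stems whose last vowel is 'i' change the last vowel to 'o'.
So tubemzeb → tutubemzeb.

tutubemzeb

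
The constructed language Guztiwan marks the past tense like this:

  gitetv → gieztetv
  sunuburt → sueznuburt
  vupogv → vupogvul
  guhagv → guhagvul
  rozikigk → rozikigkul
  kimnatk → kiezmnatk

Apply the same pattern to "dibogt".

dibogtul

gitetv and guhagv both end in -v yet inflect differently (gieztetv, guhagvul), so the final letter is not what conditions the rule; the second-to-last letter is.
"dibogt" has second-to-last letter 'g'. The stems whose second-to-last letter is 'g' (guhagv → guhagvul, vupogv → vupogvul, rozikigk → rozikigkul) add -ul.
The other pattern: stems whose second-to-last letter is 'r' or 't' insert -ez- after the first vowel.
So dibogt → dibogtul.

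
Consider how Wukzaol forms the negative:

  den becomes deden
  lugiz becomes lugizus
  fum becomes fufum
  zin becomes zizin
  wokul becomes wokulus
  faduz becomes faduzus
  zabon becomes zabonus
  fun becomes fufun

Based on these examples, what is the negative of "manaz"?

"manaz" has 2 vowels. The stems with 2 vowels (zabon → zabonus, lugiz → lugizus, wokul → wokulus) add -us.
The other pattern: stems with 1 vowel repeat the first consonant+vowel as a prefix.
So manaz → manazus.

manazus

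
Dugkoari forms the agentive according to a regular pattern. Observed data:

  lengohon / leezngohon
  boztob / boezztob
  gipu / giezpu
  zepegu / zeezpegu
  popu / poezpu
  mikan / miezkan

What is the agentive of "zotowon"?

Every pair shown (lengohon → leezngohon, boztob → boezztob, gipu → giezpu, …) follows the same rule: insert -ez- after the first vowel.
So zotowon → zoeztowon.

zoeztowon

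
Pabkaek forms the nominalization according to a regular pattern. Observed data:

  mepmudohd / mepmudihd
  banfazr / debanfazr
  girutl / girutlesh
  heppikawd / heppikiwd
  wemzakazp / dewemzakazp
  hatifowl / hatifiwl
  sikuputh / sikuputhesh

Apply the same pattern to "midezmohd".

midezmihd

girutl and hatifowl both end in -l yet inflect differently (girutlesh, hatifiwl), so the final letter is not what conditions the rule; the second-to-last letter is.
"midezmohd" has second-to-last letter 'h'. The one such stem in the data (mepmudohd → mepmudihd) changes the last vowel to 'i' (as do heppikawd, hatifowl), so the same rule applies.
So midezmohd → midezmihd.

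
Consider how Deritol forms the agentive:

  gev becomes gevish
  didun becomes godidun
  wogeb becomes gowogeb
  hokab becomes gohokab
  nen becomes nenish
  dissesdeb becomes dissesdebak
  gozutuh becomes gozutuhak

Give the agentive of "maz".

mazish

"maz" has 1 vowel. The stems with 1 vowel (gev → gevish, nen → nenish) add -ish.
The other patterns: stems with 2 vowels add the prefix go-; stems with 3 vowels add -ak.
So maz → mazish.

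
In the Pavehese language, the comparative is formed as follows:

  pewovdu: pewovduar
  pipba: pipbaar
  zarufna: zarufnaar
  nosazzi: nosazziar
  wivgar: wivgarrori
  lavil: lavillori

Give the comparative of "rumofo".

rumofoar

pipba and wivgar both have last vowel 'a' yet inflect differently (pipbaar, wivgarrori), so the last vowel is not what conditions the rule; whether the stem ends in a vowel or a consonant is.
"rumofo" ends in a vowel. The stems ending in a vowel (pewovdu → pewovduar, pipba → pipbaar, zarufna → zarufnaar) add -ar.
So rumofo → rumofoar.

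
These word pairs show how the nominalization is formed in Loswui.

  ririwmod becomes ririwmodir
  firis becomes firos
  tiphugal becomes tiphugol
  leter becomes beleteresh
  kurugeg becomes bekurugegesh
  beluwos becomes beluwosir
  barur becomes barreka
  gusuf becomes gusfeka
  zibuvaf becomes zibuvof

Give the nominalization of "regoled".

beregoledesh

leter and barur both end in -r yet inflect differently (beleteresh, barreka), so the final letter is not what conditions the rule; the last vowel is.
"regoled" has last vowel 'e'. The stems whose last vowel is 'e' (kurugeg → bekurugegesh, leter → beleteresh) add be- … -esh around the stem.
So regoled → beregoledesh.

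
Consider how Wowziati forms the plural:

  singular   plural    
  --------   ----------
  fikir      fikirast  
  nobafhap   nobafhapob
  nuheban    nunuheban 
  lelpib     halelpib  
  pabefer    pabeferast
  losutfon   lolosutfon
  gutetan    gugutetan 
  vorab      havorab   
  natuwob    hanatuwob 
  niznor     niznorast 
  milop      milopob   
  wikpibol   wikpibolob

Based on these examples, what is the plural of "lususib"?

natuwob and niznor both have last vowel 'o' yet inflect differently (hanatuwob, niznorast), so the last vowel is not what conditions the rule; the final letter is.
"lususib" ends in -b. The stems ending in -b (lelpib → halelpib, vorab → havorab, natuwob → hanatuwob) add the prefix ha-.
The other patterns: stems ending in -r add -ast; stems ending in -n repeat the first consonant+vowel as a prefix; stems ending in -l or -p add -ob.
So lususib → halususib.

halususib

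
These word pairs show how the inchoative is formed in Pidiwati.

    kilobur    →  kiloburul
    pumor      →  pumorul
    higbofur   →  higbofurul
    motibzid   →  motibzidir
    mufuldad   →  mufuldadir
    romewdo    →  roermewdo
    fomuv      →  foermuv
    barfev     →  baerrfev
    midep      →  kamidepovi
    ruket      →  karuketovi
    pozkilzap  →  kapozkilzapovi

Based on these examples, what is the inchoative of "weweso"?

weerweso

pumor and romewdo both have last vowel 'o' yet inflect differently (pumorul, roermewdo), so the last vowel is not what conditions the rule; the final letter is.
"weweso" ends in -o. The one such stem in the data (romewdo → roermewdo) inserts -er- after the first vowel (as do fomuv, barfev), so the same rule applies.
The other patterns: stems ending in -r add -ul; stems ending in -d add -ir; stems ending in -p or -t add ka- … -ovi around the stem.
So weweso → weerweso.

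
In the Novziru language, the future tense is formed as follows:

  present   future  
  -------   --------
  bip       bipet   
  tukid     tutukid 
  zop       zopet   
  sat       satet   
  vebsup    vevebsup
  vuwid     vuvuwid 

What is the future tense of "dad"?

"dad" has 1 vowel. The stems with 1 vowel (zop → zopet, bip → bipet, sat → satet) add -et.
So dad → dadet.

dadet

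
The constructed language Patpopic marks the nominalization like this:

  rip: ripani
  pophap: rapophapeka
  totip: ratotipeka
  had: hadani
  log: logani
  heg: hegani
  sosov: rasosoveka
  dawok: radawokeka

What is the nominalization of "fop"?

fopani

totip and rip both end in -p yet inflect differently (ratotipeka, ripani), so the final letter is not what conditions the rule; the number of vowels is.
"fop" has 1 vowel. The stems with 1 vowel (had → hadani, rip → ripani, heg → hegani) add -ani.
So fop → fopani.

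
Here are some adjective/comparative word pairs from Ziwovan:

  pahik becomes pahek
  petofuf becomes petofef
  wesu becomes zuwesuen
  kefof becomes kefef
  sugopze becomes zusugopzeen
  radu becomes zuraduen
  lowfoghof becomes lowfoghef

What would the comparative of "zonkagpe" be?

wesu and petofuf both have last vowel 'u' yet inflect differently (zuwesuen, petofef), so the last vowel is not what conditions the rule; whether the stem ends in a vowel or a consonant is.
"zonkagpe" ends in a vowel. The stems ending in a vowel (wesu → zuwesuen, radu → zuraduen, sugopze → zusugopzeen) add zu- … -en around the stem.
So zonkagpe → zuzonkagpeen.

zuzonkagpeen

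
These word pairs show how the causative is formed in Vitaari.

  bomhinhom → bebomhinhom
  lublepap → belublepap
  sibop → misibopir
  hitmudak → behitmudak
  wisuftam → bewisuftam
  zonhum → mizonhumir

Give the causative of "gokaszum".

zonhum and bomhinhom both end in -m yet inflect differently (mizonhumir, bebomhinhom), so the final letter is not what conditions the rule; the number of vowels is.
"gokaszum" has 3 vowels. The stems with 3 vowels (hitmudak → behitmudak, bomhinhom → bebomhinhom, wisuftam → bewisuftam) add the prefix be-.
The other pattern: stems with 2 vowels add mi- … -ir around the stem.
So gokaszum → begokaszum.

begokaszum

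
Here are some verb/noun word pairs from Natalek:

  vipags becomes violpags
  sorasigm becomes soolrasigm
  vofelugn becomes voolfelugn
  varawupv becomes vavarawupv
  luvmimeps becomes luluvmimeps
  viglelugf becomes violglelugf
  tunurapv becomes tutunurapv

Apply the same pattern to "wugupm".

wuwugupm

vipags and luvmimeps both end in -s yet inflect differently (violpags, luluvmimeps), so the final letter is not what conditions the rule; the second-to-last letter is.
"wugupm" has second-to-last letter 'p'. The stems whose second-to-last letter is 'p' (tunurapv → tutunurapv, varawupv → vavarawupv, luvmimeps → luluvmimeps) repeat the first consonant+vowel as a prefix.
The other pattern: stems whose second-to-last letter is 'g' insert -ol- after the first vowel.
So wugupm → wuwugupm.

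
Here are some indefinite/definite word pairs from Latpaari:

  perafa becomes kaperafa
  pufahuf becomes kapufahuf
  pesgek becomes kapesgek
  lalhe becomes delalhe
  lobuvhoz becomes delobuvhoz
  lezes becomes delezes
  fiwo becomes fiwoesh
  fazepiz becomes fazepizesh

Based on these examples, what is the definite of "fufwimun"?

fufwimunesh

lobuvhoz and fazepiz both end in -z yet inflect differently (delobuvhoz, fazepizesh), so the final letter is not what conditions the rule; the first letter is.
"fufwimun" begins with f-. The stems beginning with f- (fiwo → fiwoesh, fazepiz → fazepizesh) add -esh.
So fufwimun → fufwimunesh.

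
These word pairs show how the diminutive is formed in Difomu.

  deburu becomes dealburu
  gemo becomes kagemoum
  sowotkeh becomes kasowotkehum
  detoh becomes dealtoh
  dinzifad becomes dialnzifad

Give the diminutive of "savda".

detoh and sowotkeh both end in -h yet inflect differently (dealtoh, kasowotkehum), so the final letter is not what conditions the rule; the first letter is.
"savda" begins with s-. The one such stem in the data (sowotkeh → kasowotkehum) adds ka- … -um around the stem, so the same rule applies.
The other pattern: stems beginning with d- insert -al- after the first vowel.
So savda → kasavdaum.

kasavdaum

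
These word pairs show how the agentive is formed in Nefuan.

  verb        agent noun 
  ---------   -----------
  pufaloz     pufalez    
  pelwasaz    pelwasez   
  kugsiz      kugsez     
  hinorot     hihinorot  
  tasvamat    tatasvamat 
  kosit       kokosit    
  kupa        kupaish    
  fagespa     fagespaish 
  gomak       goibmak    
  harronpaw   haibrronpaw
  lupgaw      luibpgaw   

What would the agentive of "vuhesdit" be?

vuvuhesdit

"vuhesdit" ends in -t. The stems ending in -t (hinorot → hihinorot, tasvamat → tatasvamat, kosit → kokosit) repeat the first consonant+vowel as a prefix.
So vuhesdit → vuvuhesdit.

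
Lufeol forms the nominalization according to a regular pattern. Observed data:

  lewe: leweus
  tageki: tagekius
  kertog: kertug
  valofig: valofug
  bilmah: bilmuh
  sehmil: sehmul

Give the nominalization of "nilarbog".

tageki and valofig both have last vowel 'i' yet inflect differently (tagekius, valofug), so the last vowel is not what conditions the rule; whether the stem ends in a vowel or a consonant is.
"nilarbog" ends in a consonant. The stems ending in a consonant (kertog → kertug, valofig → valofug, bilmah → bilmuh) change the last vowel to 'u'.
The other pattern: stems ending in a vowel add -us.
So nilarbog → nilarbug.

nilarbug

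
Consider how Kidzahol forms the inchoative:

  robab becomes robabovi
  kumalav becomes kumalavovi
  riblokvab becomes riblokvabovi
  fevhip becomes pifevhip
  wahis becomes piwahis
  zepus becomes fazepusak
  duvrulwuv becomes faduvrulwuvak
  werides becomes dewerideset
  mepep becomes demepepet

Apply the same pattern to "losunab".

wahis and zepus both end in -s yet inflect differently (piwahis, fazepusak), so the final letter is not what conditions the rule; the last vowel is.
"losunab" has last vowel 'a'. The stems whose last vowel is 'a' (robab → robabovi, kumalav → kumalavovi, riblokvab → riblokvabovi) add -ovi.
The other patterns: stems whose last vowel is 'i' add the prefix pi-; stems whose last vowel is 'u' add fa- … -ak around the stem; stems whose last vowel is 'e' add de- … -et around the stem.
So losunab → losunabovi.

losunabovi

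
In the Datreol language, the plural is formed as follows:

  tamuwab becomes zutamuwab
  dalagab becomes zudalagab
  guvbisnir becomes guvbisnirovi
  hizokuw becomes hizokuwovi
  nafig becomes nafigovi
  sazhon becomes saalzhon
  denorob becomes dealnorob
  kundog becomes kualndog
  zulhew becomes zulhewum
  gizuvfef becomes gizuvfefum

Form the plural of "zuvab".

zuzuvab

"zuvab" has last vowel 'a'. The stems whose last vowel is 'a' (tamuwab → zutamuwab, dalagab → zudalagab) add the prefix zu-.
The other patterns: stems whose last vowel is 'i' or 'u' add -ovi; stems whose last vowel is 'o' insert -al- after the first vowel; stems whose last vowel is 'e' add -um.
So zuvab → zuzuvab.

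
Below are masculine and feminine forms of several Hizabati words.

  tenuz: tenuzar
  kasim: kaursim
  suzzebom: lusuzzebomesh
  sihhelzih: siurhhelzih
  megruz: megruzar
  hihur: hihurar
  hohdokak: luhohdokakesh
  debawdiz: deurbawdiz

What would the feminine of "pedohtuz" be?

tenuz and debawdiz both end in -z yet inflect differently (tenuzar, deurbawdiz), so the final letter is not what conditions the rule; the last vowel is.
"pedohtuz" has last vowel 'u'. The stems whose last vowel is 'u' (tenuz → tenuzar, megruz → megruzar, hihur → hihurar) add -ar.
So pedohtuz → pedohtuzar.

pedohtuzar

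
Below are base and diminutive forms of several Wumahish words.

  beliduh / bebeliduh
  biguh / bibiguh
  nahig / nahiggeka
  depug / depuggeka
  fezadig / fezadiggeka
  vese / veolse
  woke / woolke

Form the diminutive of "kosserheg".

beliduh and depug both have last vowel 'u' yet inflect differently (bebeliduh, depuggeka), so the last vowel is not what conditions the rule; the final letter is.
"kosserheg" ends in -g. The stems ending in -g (nahig → nahiggeka, depug → depuggeka, fezadig → fezadiggeka) double the final consonant and add -eka.
The other patterns: stems ending in -h repeat the first consonant+vowel as a prefix; stems ending in -e insert -ol- after the first vowel.
So kosserheg → kosserheggeka.

kosserheggeka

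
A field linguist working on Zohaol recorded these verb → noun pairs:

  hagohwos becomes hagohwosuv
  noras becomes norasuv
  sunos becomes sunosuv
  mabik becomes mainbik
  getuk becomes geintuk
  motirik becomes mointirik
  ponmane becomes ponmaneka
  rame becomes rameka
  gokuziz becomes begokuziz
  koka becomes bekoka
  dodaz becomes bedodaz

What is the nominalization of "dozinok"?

doinzinok

mabik and gokuziz both have last vowel 'i' yet inflect differently (mainbik, begokuziz), so the last vowel is not what conditions the rule; the final letter is.
"dozinok" ends in -k. The stems ending in -k (mabik → mainbik, getuk → geintuk, motirik → mointirik) insert -in- after the first vowel.
So dozinok → doinzinok.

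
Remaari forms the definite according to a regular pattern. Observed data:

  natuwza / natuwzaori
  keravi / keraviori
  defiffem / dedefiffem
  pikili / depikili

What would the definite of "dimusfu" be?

dedimusfu

"dimusfu" begins with d-. The one such stem in the data (defiffem → dedefiffem) adds the prefix de-, so the same rule applies.
The other pattern: stems beginning with k- or n- add -ori.
So dimusfu → dedimusfu.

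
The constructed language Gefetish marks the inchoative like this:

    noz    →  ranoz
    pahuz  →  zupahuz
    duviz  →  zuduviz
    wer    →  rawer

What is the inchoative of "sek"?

"sek" has 1 vowel. The stems with 1 vowel (wer → rawer, noz → ranoz) add the prefix ra-.
The other pattern: stems with 2 vowels add the prefix zu-.
So sek → rasek.

rasek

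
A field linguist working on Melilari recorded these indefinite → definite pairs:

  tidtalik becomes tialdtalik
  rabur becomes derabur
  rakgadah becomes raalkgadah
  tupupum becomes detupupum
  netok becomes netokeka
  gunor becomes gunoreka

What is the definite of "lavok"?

lavokeka

rabur and gunor both end in -r yet inflect differently (derabur, gunoreka), so the final letter is not what conditions the rule; the last vowel is.
"lavok" has last vowel 'o'. The stems whose last vowel is 'o' (netok → netokeka, gunor → gunoreka) add -eka.
So lavok → lavokeka.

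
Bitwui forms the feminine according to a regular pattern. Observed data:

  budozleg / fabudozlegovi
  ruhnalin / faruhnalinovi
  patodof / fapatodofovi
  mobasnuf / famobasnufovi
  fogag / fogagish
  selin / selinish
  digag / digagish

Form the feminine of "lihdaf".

budozleg and fogag both end in -g yet inflect differently (fabudozlegovi, fogagish), so the final letter is not what conditions the rule; the number of vowels is.
"lihdaf" has 2 vowels. The stems with 2 vowels (fogag → fogagish, selin → selinish, digag → digagish) add -ish.
The other pattern: stems with 3 vowels add fa- … -ovi around the stem.
So lihdaf → lihdafish.

lihdafish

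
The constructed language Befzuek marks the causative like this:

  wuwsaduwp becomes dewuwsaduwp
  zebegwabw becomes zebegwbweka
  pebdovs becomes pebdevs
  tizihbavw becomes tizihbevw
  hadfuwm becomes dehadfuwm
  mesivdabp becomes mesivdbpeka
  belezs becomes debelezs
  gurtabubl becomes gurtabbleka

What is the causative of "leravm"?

lerevm

"leravm" has second-to-last letter 'v'. The stems whose second-to-last letter is 'v' (tizihbavw → tizihbevw, pebdovs → pebdevs) change the last vowel to 'e'.
So leravm → lerevm.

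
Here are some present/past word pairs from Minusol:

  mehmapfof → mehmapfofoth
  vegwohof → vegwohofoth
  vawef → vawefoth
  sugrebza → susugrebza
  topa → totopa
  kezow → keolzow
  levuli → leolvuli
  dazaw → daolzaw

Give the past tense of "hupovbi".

huolpovbi

mehmapfof and kezow both have last vowel 'o' yet inflect differently (mehmapfofoth, keolzow), so the last vowel is not what conditions the rule; the final letter is.
"hupovbi" ends in -i. The one such stem in the data (levuli → leolvuli) inserts -ol- after the first vowel (as do kezow, dazaw), so the same rule applies.
So hupovbi → huolpovbi.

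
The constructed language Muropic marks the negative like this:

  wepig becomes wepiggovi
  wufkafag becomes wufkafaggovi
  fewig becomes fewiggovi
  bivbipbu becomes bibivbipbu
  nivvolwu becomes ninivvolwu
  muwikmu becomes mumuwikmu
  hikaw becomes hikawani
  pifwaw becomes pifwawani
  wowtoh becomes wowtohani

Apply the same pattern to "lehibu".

lelehibu

wufkafag and hikaw both have last vowel 'a' yet inflect differently (wufkafaggovi, hikawani), so the last vowel is not what conditions the rule; the final letter is.
"lehibu" ends in -u. The stems ending in -u (bivbipbu → bibivbipbu, nivvolwu → ninivvolwu, muwikmu → mumuwikmu) repeat the first consonant+vowel as a prefix.
So lehibu → lelehibu.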